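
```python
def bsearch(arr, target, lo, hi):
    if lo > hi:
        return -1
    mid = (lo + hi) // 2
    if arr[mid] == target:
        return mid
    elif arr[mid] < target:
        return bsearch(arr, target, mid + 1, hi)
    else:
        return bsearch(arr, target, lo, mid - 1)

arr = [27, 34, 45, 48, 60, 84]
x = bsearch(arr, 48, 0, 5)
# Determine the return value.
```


bsearch(arr, 48, 0, 5)
lo=0, hi=5, mid=2, arr[mid]=45
45 < 48, search right half
lo=3, hi=5, mid=4, arr[mid]=60
60 > 48, search left half
lo=3, hi=3, mid=3, arr[mid]=48
arr[3] == 48, found at index 3
= 3


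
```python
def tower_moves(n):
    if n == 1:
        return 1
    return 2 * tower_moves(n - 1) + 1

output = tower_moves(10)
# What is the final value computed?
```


tower_moves(10)
= 2 * tower_moves(9) + 1
= 2 * (2 * tower_moves(8) + 1) + 1
= 2 * (2 * (2 * tower_moves(7) + 1) + 1) + 1
= 2 * (2 * (2 * (2 * tower_moves(6) + 1) + 1) + 1) + 1
= 2 * (2 * (2 * (2 * (2 * tower_moves(5) + 1) + 1) + 1) + 1) + 1
= 2 * (2 * (2 * (2 * (2 * (2 * tower_moves(4) + 1) + 1) + 1) + 1) + 1) + 1
= 2 * (2 * (2 * (2 * (2 * (2 * (2 * tower_moves(3) + 1) + 1) + 1) + 1) + 1) + 1) + 1
= 2 * (2 * (2 * (2 * (2 * (2 * (2 * (2 * tower_moves(2) + 1) + 1) + 1) + 1) + 1) + 1) + 1) + 1
= 2 * (2 * (2 * (2 * (2 * (2 * (2 * (2 * (2 * tower_moves(1) + 1) + 1) + 1) + 1) + 1) + 1) + 1) + 1) + 1
Now compute bottom-up:
tower_moves(1) = 1
tower_moves(2) = 2 * 1 + 1 = 3
tower_moves(3) = 2 * 3 + 1 = 7
tower_moves(4) = 2 * 7 + 1 = 15
tower_moves(5) = 2 * 15 + 1 = 31
tower_moves(6) = 2 * 31 + 1 = 63
tower_moves(7) = 2 * 63 + 1 = 127
tower_moves(8) = 2 * 127 + 1 = 255
tower_moves(9) = 2 * 255 + 1 = 511
tower_moves(10) = 2 * 511 + 1 = 1023
= 1023


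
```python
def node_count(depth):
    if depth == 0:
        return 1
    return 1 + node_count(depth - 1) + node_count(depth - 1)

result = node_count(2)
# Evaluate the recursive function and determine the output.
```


node_count(2)
= 1 + node_count(1) + node_count(1)
= 1 + 2 * node_count(1)
node_count(k) = 2^(k+1) - 1
node_count(0) = 1
node_count(1) = 3
node_count(2) = 7
node_count(2) = 2^3 - 1 = 7


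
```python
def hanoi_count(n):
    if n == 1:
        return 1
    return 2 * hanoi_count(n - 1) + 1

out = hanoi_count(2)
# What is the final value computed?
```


hanoi_count(2)
= 2 * hanoi_count(1) + 1
Now compute bottom-up:
hanoi_count(1) = 1
hanoi_count(2) = 2 * 1 + 1 = 3
= 3


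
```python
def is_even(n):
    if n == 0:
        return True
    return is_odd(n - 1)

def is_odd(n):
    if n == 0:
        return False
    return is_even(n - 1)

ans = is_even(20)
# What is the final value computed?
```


is_even(20)
= is_odd(19)
= is_even(18)
= is_odd(17)
= is_even(16)
= is_odd(15)
= is_even(14)
= is_odd(13)
= is_even(12)
= is_odd(11)
= is_even(10)
= is_odd(9)
= is_even(8)
= is_odd(7)
= is_even(6)
= is_odd(5)
= is_even(4)
= is_odd(3)
= is_even(2)
= is_odd(1)
= is_even(0)
n == 0: return True
= True


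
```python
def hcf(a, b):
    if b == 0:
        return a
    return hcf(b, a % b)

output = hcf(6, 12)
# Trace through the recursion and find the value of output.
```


hcf(6, 12)
= hcf(12, 6 % 12) = hcf(12, 6)
= hcf(6, 12 % 6) = hcf(6, 0)
b == 0, return a = 6


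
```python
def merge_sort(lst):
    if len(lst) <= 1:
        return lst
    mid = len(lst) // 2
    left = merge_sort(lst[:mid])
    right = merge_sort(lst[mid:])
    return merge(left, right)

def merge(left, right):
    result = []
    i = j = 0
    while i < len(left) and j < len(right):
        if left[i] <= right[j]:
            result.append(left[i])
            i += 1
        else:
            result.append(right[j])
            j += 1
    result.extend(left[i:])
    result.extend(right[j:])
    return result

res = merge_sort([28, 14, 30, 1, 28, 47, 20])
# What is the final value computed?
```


merge_sort([28, 14, 30, 1, 28, 47, 20])
Split into [28, 14, 30] and [1, 28, 47, 20]
Left sorted: [14, 28, 30]
Right sorted: [1, 20, 28, 47]
Merge [14, 28, 30] and [1, 20, 28, 47]
= [1, 14, 20, 28, 28, 30, 47]


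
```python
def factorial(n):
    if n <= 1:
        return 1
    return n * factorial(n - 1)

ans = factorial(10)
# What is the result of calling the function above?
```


factorial(10)
= 10 * factorial(9)
= 10 * 9 * factorial(8)
= 10 * 9 * 8 * factorial(7)
= 10 * 9 * 8 * 7 * factorial(6)
= 10 * 9 * 8 * 7 * 6 * factorial(5)
= 10 * 9 * 8 * 7 * 6 * 5 * factorial(4)
= 10 * 9 * 8 * 7 * 6 * 5 * 4 * factorial(3)
= 10 * 9 * 8 * 7 * 6 * 5 * 4 * 3 * factorial(2)
= 10 * 9 * 8 * 7 * 6 * 5 * 4 * 3 * 2 * factorial(1)
= 10 * 9 * 8 * 7 * 6 * 5 * 4 * 3 * 2 * 1
= 3628800


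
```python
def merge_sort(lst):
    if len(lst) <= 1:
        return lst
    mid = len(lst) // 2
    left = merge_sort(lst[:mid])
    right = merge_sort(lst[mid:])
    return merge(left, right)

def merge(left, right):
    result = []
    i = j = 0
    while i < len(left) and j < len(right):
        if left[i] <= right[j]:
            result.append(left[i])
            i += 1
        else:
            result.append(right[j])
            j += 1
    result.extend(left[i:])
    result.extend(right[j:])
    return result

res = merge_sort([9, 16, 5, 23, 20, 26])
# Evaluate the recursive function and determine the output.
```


merge_sort([9, 16, 5, 23, 20, 26])
Split into [9, 16, 5] and [23, 20, 26]
Left sorted: [5, 9, 16]
Right sorted: [20, 23, 26]
Merge [5, 9, 16] and [20, 23, 26]
= [5, 9, 16, 20, 23, 26]


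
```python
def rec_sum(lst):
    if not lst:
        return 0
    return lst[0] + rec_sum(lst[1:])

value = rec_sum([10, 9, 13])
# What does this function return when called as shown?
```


rec_sum([10, 9, 13])
= 10 + rec_sum([9, 13])
= 10 + 9 + rec_sum([13])
= 10 + 9 + 13 + rec_sum([])
= 10 + 9 + 13 + 0
= 32


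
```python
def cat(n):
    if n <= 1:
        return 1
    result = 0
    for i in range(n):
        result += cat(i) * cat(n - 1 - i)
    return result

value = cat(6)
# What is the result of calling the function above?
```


cat(6)
= sum of cat(i) * cat(6-1-i) for i in 0..5
First compute sub-values bottom-up:
  cat(0) = 1, cat(1) = 1
  cat(2) = 1*1 + 1*1 = 2
  cat(3) = 1*2 + 1*1 + 2*1 = 5
  cat(4) = 1*5 + 1*2 + 2*1 + 5*1 = 14
  cat(5) = 1*14 + 1*5 + 2*2 + 5*1 + 14*1 = 42
Now cat(6):
  cat(0)*cat(5) = 1*42 = 42
  cat(1)*cat(4) = 1*14 = 14
  cat(2)*cat(3) = 2*5 = 10
  cat(3)*cat(2) = 5*2 = 10
  cat(4)*cat(1) = 14*1 = 14
  cat(5)*cat(0) = 42*1 = 42
= 42 + 14 + 10 + 10 + 14 + 42
= 132


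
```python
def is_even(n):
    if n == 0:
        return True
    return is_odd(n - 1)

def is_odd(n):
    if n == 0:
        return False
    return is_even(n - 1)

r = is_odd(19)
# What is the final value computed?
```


is_odd(19)
= is_even(18)
= is_odd(17)
= is_even(16)
= is_odd(15)
= is_even(14)
= is_odd(13)
= is_even(12)
= is_odd(11)
= is_even(10)
= is_odd(9)
= is_even(8)
= is_odd(7)
= is_even(6)
= is_odd(5)
= is_even(4)
= is_odd(3)
= is_even(2)
= is_odd(1)
= is_even(0)
n == 0: return True
= True


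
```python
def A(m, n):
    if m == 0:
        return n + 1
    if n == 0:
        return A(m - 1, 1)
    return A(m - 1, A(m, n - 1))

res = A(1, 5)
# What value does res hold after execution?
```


A(1, 5)
= A(0, A(1, 4))
First compute A(1, 4) = 6
= A(0, 6)
= 7


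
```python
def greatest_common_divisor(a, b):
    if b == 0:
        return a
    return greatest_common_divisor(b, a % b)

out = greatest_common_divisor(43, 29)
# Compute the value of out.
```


greatest_common_divisor(43, 29)
= greatest_common_divisor(29, 43 % 29) = greatest_common_divisor(29, 14)
= greatest_common_divisor(14, 29 % 14) = greatest_common_divisor(14, 1)
= greatest_common_divisor(1, 14 % 1) = greatest_common_divisor(1, 0)
b == 0, return a = 1


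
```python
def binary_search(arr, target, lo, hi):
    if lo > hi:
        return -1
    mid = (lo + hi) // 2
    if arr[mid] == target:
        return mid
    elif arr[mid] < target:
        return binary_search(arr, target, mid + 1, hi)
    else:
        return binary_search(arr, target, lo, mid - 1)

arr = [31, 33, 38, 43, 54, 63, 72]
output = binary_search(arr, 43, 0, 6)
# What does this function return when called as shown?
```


binary_search(arr, 43, 0, 6)
lo=0, hi=6, mid=3, arr[mid]=43
arr[3] == 43, found at index 3
= 3


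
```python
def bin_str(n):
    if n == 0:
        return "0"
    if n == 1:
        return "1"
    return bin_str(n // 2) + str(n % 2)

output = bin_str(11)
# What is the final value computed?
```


bin_str(11)
= bin_str(5) + "1"
= bin_str(2) + "1" + "1"
= bin_str(1) + "0" + "1" + "1"
= "1" + "0" + "1" + "1"
= "1011"


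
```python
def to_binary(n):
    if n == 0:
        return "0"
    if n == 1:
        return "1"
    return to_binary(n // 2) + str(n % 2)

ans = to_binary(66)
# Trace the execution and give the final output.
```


to_binary(66)
= to_binary(33) + "0"
= to_binary(16) + "1" + "0"
= to_binary(8) + "0" + "1" + "0"
= to_binary(4) + "0" + "0" + "1" + "0"
= to_binary(2) + "0" + "0" + "0" + "1" + "0"
= to_binary(1) + "0" + "0" + "0" + "0" + "1" + "0"
= "1" + "0" + "0" + "0" + "0" + "1" + "0"
= "1000010"


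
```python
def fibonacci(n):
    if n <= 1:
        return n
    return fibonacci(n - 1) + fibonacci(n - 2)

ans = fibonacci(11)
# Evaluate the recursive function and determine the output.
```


fibonacci(11)
= fibonacci(10) + fibonacci(9)
= (fibonacci(9) + fibonacci(8)) + fibonacci(9)
Computing bottom-up: fibonacci(0)=0, fibonacci(1)=1, fibonacci(2)=1, fibonacci(3)=2, fibonacci(4)=3, fibonacci(5)=5, fibonacci(6)=8, fibonacci(7)=13, fibonacci(8)=21, fibonacci(9)=34, fibonacci(10)=55, fibonacci(11)=89
= 89


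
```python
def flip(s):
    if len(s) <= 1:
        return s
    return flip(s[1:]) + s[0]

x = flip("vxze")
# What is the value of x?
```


flip("vxze")
= flip("xze") + "v"
= flip("ze") + "x" + "v"
= flip("e") + "z" + "x" + "v"
= "e" + "z" + "x" + "v"
= "ezxv"


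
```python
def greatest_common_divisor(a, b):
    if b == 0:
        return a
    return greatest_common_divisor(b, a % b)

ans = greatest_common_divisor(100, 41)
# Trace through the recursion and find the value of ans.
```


greatest_common_divisor(100, 41)
= greatest_common_divisor(41, 100 % 41) = greatest_common_divisor(41, 18)
= greatest_common_divisor(18, 41 % 18) = greatest_common_divisor(18, 5)
= greatest_common_divisor(5, 18 % 5) = greatest_common_divisor(5, 3)
= greatest_common_divisor(3, 5 % 3) = greatest_common_divisor(3, 2)
= greatest_common_divisor(2, 3 % 2) = greatest_common_divisor(2, 1)
= greatest_common_divisor(1, 2 % 1) = greatest_common_divisor(1, 0)
b == 0, return a = 1


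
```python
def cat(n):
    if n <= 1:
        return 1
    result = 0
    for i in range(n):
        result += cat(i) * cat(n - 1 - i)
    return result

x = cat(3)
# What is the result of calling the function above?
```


cat(3)
= sum of cat(i) * cat(3-1-i) for i in 0..2
First compute sub-values bottom-up:
  cat(0) = 1, cat(1) = 1
  cat(2) = 1*1 + 1*1 = 2
Now cat(3):
  cat(0)*cat(2) = 1*2 = 2
  cat(1)*cat(1) = 1*1 = 1
  cat(2)*cat(0) = 2*1 = 2
= 2 + 1 + 2
= 5


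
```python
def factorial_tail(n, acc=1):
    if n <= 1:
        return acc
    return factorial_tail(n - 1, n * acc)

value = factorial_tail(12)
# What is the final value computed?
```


factorial_tail(12, 1)
= factorial_tail(11, 12 * 1) = factorial_tail(11, 12)
= factorial_tail(10, 11 * 12) = factorial_tail(10, 132)
= factorial_tail(9, 10 * 132) = factorial_tail(9, 1320)
= factorial_tail(8, 9 * 1320) = factorial_tail(8, 11880)
= factorial_tail(7, 8 * 11880) = factorial_tail(7, 95040)
= factorial_tail(6, 7 * 95040) = factorial_tail(6, 665280)
= factorial_tail(5, 6 * 665280) = factorial_tail(5, 3991680)
= factorial_tail(4, 5 * 3991680) = factorial_tail(4, 19958400)
= factorial_tail(3, 4 * 19958400) = factorial_tail(3, 79833600)
= factorial_tail(2, 3 * 79833600) = factorial_tail(2, 239500800)
= factorial_tail(1, 2 * 239500800) = factorial_tail(1, 479001600)
n <= 1, return acc = 479001600


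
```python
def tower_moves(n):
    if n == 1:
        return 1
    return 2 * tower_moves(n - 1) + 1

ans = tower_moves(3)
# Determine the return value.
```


tower_moves(3)
= 2 * tower_moves(2) + 1
= 2 * (2 * tower_moves(1) + 1) + 1
Now compute bottom-up:
tower_moves(1) = 1
tower_moves(2) = 2 * 1 + 1 = 3
tower_moves(3) = 2 * 3 + 1 = 7
= 7


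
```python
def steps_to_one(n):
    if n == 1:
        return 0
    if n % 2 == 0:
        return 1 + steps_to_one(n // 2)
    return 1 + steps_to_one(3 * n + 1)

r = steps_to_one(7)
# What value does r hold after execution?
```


steps_to_one(7)
7 is odd -> 3*7+1 = 22 -> steps_to_one(22)
22 is even -> steps_to_one(11)
11 is odd -> 3*11+1 = 34 -> steps_to_one(34)
34 is even -> steps_to_one(17)
17 is odd -> 3*17+1 = 52 -> steps_to_one(52)
52 is even -> steps_to_one(26)
26 is even -> steps_to_one(13)
13 is odd -> 3*13+1 = 40 -> steps_to_one(40)
40 is even -> steps_to_one(20)
20 is even -> steps_to_one(10)
10 is even -> steps_to_one(5)
5 is odd -> 3*5+1 = 16 -> steps_to_one(16)
16 is even -> steps_to_one(8)
8 is even -> steps_to_one(4)
4 is even -> steps_to_one(2)
2 is even -> steps_to_one(1)
Reached 1 after 16 steps
= 16


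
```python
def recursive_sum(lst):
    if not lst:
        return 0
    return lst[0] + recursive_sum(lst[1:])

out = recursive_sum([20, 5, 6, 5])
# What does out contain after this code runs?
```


recursive_sum([20, 5, 6, 5])
= 20 + recursive_sum([5, 6, 5])
= 20 + 5 + recursive_sum([6, 5])
= 20 + 5 + 6 + recursive_sum([5])
= 20 + 5 + 6 + 5 + recursive_sum([])
= 20 + 5 + 6 + 5 + 0
= 36


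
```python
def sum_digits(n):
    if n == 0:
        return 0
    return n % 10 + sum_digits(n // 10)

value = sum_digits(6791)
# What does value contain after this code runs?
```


sum_digits(6791)
= 1 + sum_digits(679)
= 1 + 9 + sum_digits(67)
= 1 + 9 + 7 + sum_digits(6)
= 1 + 9 + 7 + 6 + sum_digits(0)
= 1 + 9 + 7 + 6 + 0
= 23


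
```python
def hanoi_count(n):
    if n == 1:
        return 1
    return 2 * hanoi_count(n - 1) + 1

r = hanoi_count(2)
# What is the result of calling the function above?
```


hanoi_count(2)
= 2 * hanoi_count(1) + 1
Now compute bottom-up:
hanoi_count(1) = 1
hanoi_count(2) = 2 * 1 + 1 = 3
= 3


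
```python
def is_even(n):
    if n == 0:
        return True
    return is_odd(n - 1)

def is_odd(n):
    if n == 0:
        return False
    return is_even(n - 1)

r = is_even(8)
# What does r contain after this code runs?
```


is_even(8)
= is_odd(7)
= is_even(6)
= is_odd(5)
= is_even(4)
= is_odd(3)
= is_even(2)
= is_odd(1)
= is_even(0)
n == 0: return True
= True


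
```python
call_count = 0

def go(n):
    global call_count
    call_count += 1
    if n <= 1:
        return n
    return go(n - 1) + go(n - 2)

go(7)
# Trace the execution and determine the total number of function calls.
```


go(7) calls go(6) and go(5); each non-base call branches into two more.
Let C(k) = total number of calls made by go(k), including the call to go(k) itself.
Base cases: C(0) = 1, C(1) = 1
Recurrence: C(k) = 1 + C(k-1) + C(k-2)
  C(2) = 1 + C(1) + C(0) = 1 + 1 + 1 = 3
  C(3) = 1 + C(2) + C(1) = 1 + 3 + 1 = 5
  C(4) = 1 + C(3) + C(2) = 1 + 5 + 3 = 9
  C(5) = 1 + C(4) + C(3) = 1 + 9 + 5 = 15
  C(6) = 1 + C(5) + C(4) = 1 + 15 + 9 = 25
  C(7) = 1 + C(6) + C(5) = 1 + 25 + 15 = 41
Total calls = C(7) = 41


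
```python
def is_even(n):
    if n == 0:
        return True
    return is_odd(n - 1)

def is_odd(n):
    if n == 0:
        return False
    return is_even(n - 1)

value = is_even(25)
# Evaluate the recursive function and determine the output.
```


is_even(25)
= is_odd(24)
= is_even(23)
= is_odd(22)
= is_even(21)
= is_odd(20)
= is_even(19)
= is_odd(18)
= is_even(17)
= is_odd(16)
= is_even(15)
= is_odd(14)
= is_even(13)
= is_odd(12)
= is_even(11)
= is_odd(10)
= is_even(9)
= is_odd(8)
= is_even(7)
= is_odd(6)
= is_even(5)
= is_odd(4)
= is_even(3)
= is_odd(2)
= is_even(1)
= is_odd(0)
n == 0: return False
= False


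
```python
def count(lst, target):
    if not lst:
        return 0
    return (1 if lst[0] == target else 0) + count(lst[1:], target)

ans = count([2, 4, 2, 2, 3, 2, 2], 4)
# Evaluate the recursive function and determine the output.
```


count([2, 4, 2, 2, 3, 2, 2], 4)
lst[0]=2 != 4: 0 + count([4, 2, 2, 3, 2, 2], 4)
lst[0]=4 == 4: 1 + count([2, 2, 3, 2, 2], 4)
lst[0]=2 != 4: 0 + count([2, 3, 2, 2], 4)
lst[0]=2 != 4: 0 + count([3, 2, 2], 4)
lst[0]=3 != 4: 0 + count([2, 2], 4)
lst[0]=2 != 4: 0 + count([2], 4)
lst[0]=2 != 4: 0 + count([], 4)
= 1


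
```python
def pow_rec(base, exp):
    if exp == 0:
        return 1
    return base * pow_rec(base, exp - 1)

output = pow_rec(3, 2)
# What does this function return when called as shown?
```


pow_rec(3, 2)
= 3 * pow_rec(3, 1)
= 3 * 3 * pow_rec(3, 0)
= 3 * 3 * 1
= 9


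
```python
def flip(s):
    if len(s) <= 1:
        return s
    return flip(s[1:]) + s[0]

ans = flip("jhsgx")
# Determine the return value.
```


flip("jhsgx")
= flip("hsgx") + "j"
= flip("sgx") + "h" + "j"
= flip("gx") + "s" + "h" + "j"
= flip("x") + "g" + "s" + "h" + "j"
= "x" + "g" + "s" + "h" + "j"
= "xgshj"


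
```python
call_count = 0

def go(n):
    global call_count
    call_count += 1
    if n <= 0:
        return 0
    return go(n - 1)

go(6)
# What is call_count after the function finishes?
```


go(6) calls go(5) calls ... calls go(0)
Total calls: 6 + 1 (for base case) = 7


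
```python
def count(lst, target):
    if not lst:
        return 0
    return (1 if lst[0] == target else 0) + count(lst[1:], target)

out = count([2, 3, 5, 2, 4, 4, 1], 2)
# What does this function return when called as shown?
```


count([2, 3, 5, 2, 4, 4, 1], 2)
lst[0]=2 == 2: 1 + count([3, 5, 2, 4, 4, 1], 2)
lst[0]=3 != 2: 0 + count([5, 2, 4, 4, 1], 2)
lst[0]=5 != 2: 0 + count([2, 4, 4, 1], 2)
lst[0]=2 == 2: 1 + count([4, 4, 1], 2)
lst[0]=4 != 2: 0 + count([4, 1], 2)
lst[0]=4 != 2: 0 + count([1], 2)
lst[0]=1 != 2: 0 + count([], 2)
= 2


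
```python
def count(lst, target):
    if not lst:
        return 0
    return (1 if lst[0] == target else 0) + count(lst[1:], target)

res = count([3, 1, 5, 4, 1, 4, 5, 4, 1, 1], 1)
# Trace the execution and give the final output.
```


count([3, 1, 5, 4, 1, 4, 5, 4, 1, 1], 1)
lst[0]=3 != 1: 0 + count([1, 5, 4, 1, 4, 5, 4, 1, 1], 1)
lst[0]=1 == 1: 1 + count([5, 4, 1, 4, 5, 4, 1, 1], 1)
lst[0]=5 != 1: 0 + count([4, 1, 4, 5, 4, 1, 1], 1)
lst[0]=4 != 1: 0 + count([1, 4, 5, 4, 1, 1], 1)
lst[0]=1 == 1: 1 + count([4, 5, 4, 1, 1], 1)
lst[0]=4 != 1: 0 + count([5, 4, 1, 1], 1)
lst[0]=5 != 1: 0 + count([4, 1, 1], 1)
lst[0]=4 != 1: 0 + count([1, 1], 1)
lst[0]=1 == 1: 1 + count([1], 1)
lst[0]=1 == 1: 1 + count([], 1)
= 4


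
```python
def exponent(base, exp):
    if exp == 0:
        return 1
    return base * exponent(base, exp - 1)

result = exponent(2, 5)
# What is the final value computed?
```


exponent(2, 5)
= 2 * exponent(2, 4)
= 2 * 2 * exponent(2, 3)
= 2 * 2 * 2 * exponent(2, 2)
= 2 * 2 * 2 * 2 * exponent(2, 1)
= 2 * 2 * 2 * 2 * 2 * exponent(2, 0)
= 2 * 2 * 2 * 2 * 2 * 1
= 32


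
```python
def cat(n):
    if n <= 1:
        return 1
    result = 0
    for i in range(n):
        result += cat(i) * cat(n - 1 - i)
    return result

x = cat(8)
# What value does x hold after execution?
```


cat(8)
= sum of cat(i) * cat(8-1-i) for i in 0..7
First compute sub-values bottom-up:
  cat(0) = 1, cat(1) = 1
  cat(2) = 1*1 + 1*1 = 2
  cat(3) = 1*2 + 1*1 + 2*1 = 5
  cat(4) = 1*5 + 1*2 + 2*1 + 5*1 = 14
  cat(5) = 1*14 + 1*5 + 2*2 + 5*1 + 14*1 = 42
  cat(6) = 1*42 + 1*14 + 2*5 + 5*2 + 14*1 + 42*1 = 132
  cat(7) = 1*132 + 1*42 + 2*14 + 5*5 + 14*2 + 42*1 + 132*1 = 429
Now cat(8):
  cat(0)*cat(7) = 1*429 = 429
  cat(1)*cat(6) = 1*132 = 132
  cat(2)*cat(5) = 2*42 = 84
  cat(3)*cat(4) = 5*14 = 70
  cat(4)*cat(3) = 14*5 = 70
  cat(5)*cat(2) = 42*2 = 84
  cat(6)*cat(1) = 132*1 = 132
  cat(7)*cat(0) = 429*1 = 429
= 429 + 132 + 84 + 70 + 70 + 84 + 132 + 429
= 1430


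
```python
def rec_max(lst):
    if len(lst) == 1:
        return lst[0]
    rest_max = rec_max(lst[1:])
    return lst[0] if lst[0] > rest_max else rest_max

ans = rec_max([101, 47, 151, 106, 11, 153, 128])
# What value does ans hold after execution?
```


rec_max([101, 47, 151, 106, 11, 153, 128])
= compare 101 with rec_max([47, 151, 106, 11, 153, 128])
= compare 47 with rec_max([151, 106, 11, 153, 128])
= compare 151 with rec_max([106, 11, 153, 128])
= compare 106 with rec_max([11, 153, 128])
= compare 11 with rec_max([153, 128])
= compare 153 with rec_max([128])
Base: rec_max([128]) = 128
compare 153 with 128: max = 153
compare 11 with 153: max = 153
compare 106 with 153: max = 153
compare 151 with 153: max = 153
compare 47 with 153: max = 153
compare 101 with 153: max = 153
= 153


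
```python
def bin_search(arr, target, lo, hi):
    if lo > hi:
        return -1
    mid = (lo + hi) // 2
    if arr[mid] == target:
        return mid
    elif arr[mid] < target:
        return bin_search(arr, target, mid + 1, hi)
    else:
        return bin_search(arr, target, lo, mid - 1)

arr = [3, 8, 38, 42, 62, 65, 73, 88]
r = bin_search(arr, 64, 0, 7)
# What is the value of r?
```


bin_search(arr, 64, 0, 7)
lo=0, hi=7, mid=3, arr[mid]=42
42 < 64, search right half
lo=4, hi=7, mid=5, arr[mid]=65
65 > 64, search left half
lo=4, hi=4, mid=4, arr[mid]=62
62 < 64, search right half
lo > hi, target not found, return -1
= -1


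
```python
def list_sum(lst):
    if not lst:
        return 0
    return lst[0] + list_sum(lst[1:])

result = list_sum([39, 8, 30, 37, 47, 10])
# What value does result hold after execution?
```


list_sum([39, 8, 30, 37, 47, 10])
= 39 + list_sum([8, 30, 37, 47, 10])
= 39 + 8 + list_sum([30, 37, 47, 10])
= 39 + 8 + 30 + list_sum([37, 47, 10])
= 39 + 8 + 30 + 37 + list_sum([47, 10])
= 39 + 8 + 30 + 37 + 47 + list_sum([10])
= 39 + 8 + 30 + 37 + 47 + 10 + list_sum([])
= 39 + 8 + 30 + 37 + 47 + 10 + 0
= 171


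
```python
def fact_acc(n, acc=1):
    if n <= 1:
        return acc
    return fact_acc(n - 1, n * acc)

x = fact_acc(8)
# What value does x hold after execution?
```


fact_acc(8, 1)
= fact_acc(7, 8 * 1) = fact_acc(7, 8)
= fact_acc(6, 7 * 8) = fact_acc(6, 56)
= fact_acc(5, 6 * 56) = fact_acc(5, 336)
= fact_acc(4, 5 * 336) = fact_acc(4, 1680)
= fact_acc(3, 4 * 1680) = fact_acc(3, 6720)
= fact_acc(2, 3 * 6720) = fact_acc(2, 20160)
= fact_acc(1, 2 * 20160) = fact_acc(1, 40320)
n <= 1, return acc = 40320


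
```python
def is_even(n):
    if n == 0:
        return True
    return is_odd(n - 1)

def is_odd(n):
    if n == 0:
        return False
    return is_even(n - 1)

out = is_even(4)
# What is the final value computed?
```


is_even(4)
= is_odd(3)
= is_even(2)
= is_odd(1)
= is_even(0)
n == 0: return True
= True


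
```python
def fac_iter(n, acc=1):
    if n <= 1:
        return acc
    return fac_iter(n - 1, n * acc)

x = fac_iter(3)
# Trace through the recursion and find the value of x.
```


fac_iter(3, 1)
= fac_iter(2, 3 * 1) = fac_iter(2, 3)
= fac_iter(1, 2 * 3) = fac_iter(1, 6)
n <= 1, return acc = 6


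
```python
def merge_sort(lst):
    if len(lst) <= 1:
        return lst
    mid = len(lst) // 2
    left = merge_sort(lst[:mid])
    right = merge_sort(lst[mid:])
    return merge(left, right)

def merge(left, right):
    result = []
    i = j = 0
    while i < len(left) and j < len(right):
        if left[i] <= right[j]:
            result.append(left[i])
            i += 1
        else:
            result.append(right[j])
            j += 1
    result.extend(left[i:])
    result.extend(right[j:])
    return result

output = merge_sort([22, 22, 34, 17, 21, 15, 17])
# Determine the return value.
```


merge_sort([22, 22, 34, 17, 21, 15, 17])
Split into [22, 22, 34] and [17, 21, 15, 17]
Left sorted: [22, 22, 34]
Right sorted: [15, 17, 17, 21]
Merge [22, 22, 34] and [15, 17, 17, 21]
= [15, 17, 17, 21, 22, 22, 34]


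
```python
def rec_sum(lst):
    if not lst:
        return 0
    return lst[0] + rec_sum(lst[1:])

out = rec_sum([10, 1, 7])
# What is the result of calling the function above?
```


rec_sum([10, 1, 7])
= 10 + rec_sum([1, 7])
= 10 + 1 + rec_sum([7])
= 10 + 1 + 7 + rec_sum([])
= 10 + 1 + 7 + 0
= 18


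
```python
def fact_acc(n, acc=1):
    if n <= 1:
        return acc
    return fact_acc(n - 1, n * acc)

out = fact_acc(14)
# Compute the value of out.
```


fact_acc(14, 1)
= fact_acc(13, 14 * 1) = fact_acc(13, 14)
= fact_acc(12, 13 * 14) = fact_acc(12, 182)
= fact_acc(11, 12 * 182) = fact_acc(11, 2184)
= fact_acc(10, 11 * 2184) = fact_acc(10, 24024)
= fact_acc(9, 10 * 24024) = fact_acc(9, 240240)
= fact_acc(8, 9 * 240240) = fact_acc(8, 2162160)
= fact_acc(7, 8 * 2162160) = fact_acc(7, 17297280)
= fact_acc(6, 7 * 17297280) = fact_acc(6, 121080960)
= fact_acc(5, 6 * 121080960) = fact_acc(5, 726485760)
= fact_acc(4, 5 * 726485760) = fact_acc(4, 3632428800)
= fact_acc(3, 4 * 3632428800) = fact_acc(3, 14529715200)
= fact_acc(2, 3 * 14529715200) = fact_acc(2, 43589145600)
= fact_acc(1, 2 * 43589145600) = fact_acc(1, 87178291200)
n <= 1, return acc = 87178291200


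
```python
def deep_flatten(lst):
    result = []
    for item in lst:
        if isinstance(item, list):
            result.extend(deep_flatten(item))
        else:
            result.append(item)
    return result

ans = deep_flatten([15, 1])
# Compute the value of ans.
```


deep_flatten([15, 1])
Processing each element:
  15 is not a list -> append 15
  1 is not a list -> append 1
= [15, 1]


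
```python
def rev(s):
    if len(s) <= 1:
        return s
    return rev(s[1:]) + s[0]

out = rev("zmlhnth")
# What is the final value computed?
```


rev("zmlhnth")
= rev("mlhnth") + "z"
= rev("lhnth") + "m" + "z"
= rev("hnth") + "l" + "m" + "z"
= rev("nth") + "h" + "l" + "m" + "z"
= rev("th") + "n" + "h" + "l" + "m" + "z"
= rev("h") + "t" + "n" + "h" + "l" + "m" + "z"
= "h" + "t" + "n" + "h" + "l" + "m" + "z"
= "htnhlmz"


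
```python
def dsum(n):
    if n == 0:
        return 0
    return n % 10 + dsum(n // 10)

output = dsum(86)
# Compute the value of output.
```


dsum(86)
= 6 + dsum(8)
= 6 + 8 + dsum(0)
= 6 + 8 + 0
= 14


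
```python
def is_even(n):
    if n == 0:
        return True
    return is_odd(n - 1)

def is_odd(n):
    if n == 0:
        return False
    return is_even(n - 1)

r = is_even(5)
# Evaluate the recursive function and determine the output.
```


is_even(5)
= is_odd(4)
= is_even(3)
= is_odd(2)
= is_even(1)
= is_odd(0)
n == 0: return False
= False


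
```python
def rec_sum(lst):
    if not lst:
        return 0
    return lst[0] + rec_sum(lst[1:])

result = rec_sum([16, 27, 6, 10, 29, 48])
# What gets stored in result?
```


rec_sum([16, 27, 6, 10, 29, 48])
= 16 + rec_sum([27, 6, 10, 29, 48])
= 16 + 27 + rec_sum([6, 10, 29, 48])
= 16 + 27 + 6 + rec_sum([10, 29, 48])
= 16 + 27 + 6 + 10 + rec_sum([29, 48])
= 16 + 27 + 6 + 10 + 29 + rec_sum([48])
= 16 + 27 + 6 + 10 + 29 + 48 + rec_sum([])
= 16 + 27 + 6 + 10 + 29 + 48 + 0
= 136


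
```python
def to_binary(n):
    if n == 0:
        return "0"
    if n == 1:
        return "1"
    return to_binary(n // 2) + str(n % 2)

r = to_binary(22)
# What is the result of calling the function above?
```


to_binary(22)
= to_binary(11) + "0"
= to_binary(5) + "1" + "0"
= to_binary(2) + "1" + "1" + "0"
= to_binary(1) + "0" + "1" + "1" + "0"
= "1" + "0" + "1" + "1" + "0"
= "10110"


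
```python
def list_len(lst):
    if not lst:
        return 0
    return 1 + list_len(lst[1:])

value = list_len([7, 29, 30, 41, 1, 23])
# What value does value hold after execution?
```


list_len([7, 29, 30, 41, 1, 23])
= 1 + list_len([29, 30, 41, 1, 23])
= 1 + 1 + list_len([30, 41, 1, 23])
= 1 + 1 + 1 + list_len([41, 1, 23])
= 1 + 1 + 1 + 1 + list_len([1, 23])
= 1 + 1 + 1 + 1 + 1 + list_len([23])
= 1 + 1 + 1 + 1 + 1 + 1 + list_len([])
= 1 + 1 + 1 + 1 + 1 + 1 + 0
= 6


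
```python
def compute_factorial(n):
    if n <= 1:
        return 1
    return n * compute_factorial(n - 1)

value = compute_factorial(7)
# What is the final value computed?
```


compute_factorial(7)
= 7 * compute_factorial(6)
= 7 * 6 * compute_factorial(5)
= 7 * 6 * 5 * compute_factorial(4)
= 7 * 6 * 5 * 4 * compute_factorial(3)
= 7 * 6 * 5 * 4 * 3 * compute_factorial(2)
= 7 * 6 * 5 * 4 * 3 * 2 * compute_factorial(1)
= 7 * 6 * 5 * 4 * 3 * 2 * 1
= 5040


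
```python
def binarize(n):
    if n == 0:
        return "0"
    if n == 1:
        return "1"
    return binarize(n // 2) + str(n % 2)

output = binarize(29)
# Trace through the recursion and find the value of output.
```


binarize(29)
= binarize(14) + "1"
= binarize(7) + "0" + "1"
= binarize(3) + "1" + "0" + "1"
= binarize(1) + "1" + "1" + "0" + "1"
= "1" + "1" + "1" + "0" + "1"
= "11101"


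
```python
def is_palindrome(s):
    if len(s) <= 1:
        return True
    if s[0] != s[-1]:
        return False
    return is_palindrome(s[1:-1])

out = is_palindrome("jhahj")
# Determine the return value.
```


is_palindrome("jhahj")
"jhahj": s[0]='j' == s[-1]='j' -> is_palindrome("hah")
"hah": s[0]='h' == s[-1]='h' -> is_palindrome("a")
"a": len <= 1 -> True
= True


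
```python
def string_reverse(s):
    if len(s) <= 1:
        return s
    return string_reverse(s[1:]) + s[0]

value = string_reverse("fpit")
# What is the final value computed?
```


string_reverse("fpit")
= string_reverse("pit") + "f"
= string_reverse("it") + "p" + "f"
= string_reverse("t") + "i" + "p" + "f"
= "t" + "i" + "p" + "f"
= "tipf"


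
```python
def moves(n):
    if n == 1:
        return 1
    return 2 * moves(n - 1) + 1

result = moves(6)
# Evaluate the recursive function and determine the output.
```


moves(6)
= 2 * moves(5) + 1
= 2 * (2 * moves(4) + 1) + 1
= 2 * (2 * (2 * moves(3) + 1) + 1) + 1
= 2 * (2 * (2 * (2 * moves(2) + 1) + 1) + 1) + 1
= 2 * (2 * (2 * (2 * (2 * moves(1) + 1) + 1) + 1) + 1) + 1
Now compute bottom-up:
moves(1) = 1
moves(2) = 2 * 1 + 1 = 3
moves(3) = 2 * 3 + 1 = 7
moves(4) = 2 * 7 + 1 = 15
moves(5) = 2 * 15 + 1 = 31
moves(6) = 2 * 31 + 1 = 63
= 63


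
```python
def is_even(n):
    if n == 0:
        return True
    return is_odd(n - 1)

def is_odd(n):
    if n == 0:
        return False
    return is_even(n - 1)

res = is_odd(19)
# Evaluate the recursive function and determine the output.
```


is_odd(19)
= is_even(18)
= is_odd(17)
= is_even(16)
= is_odd(15)
= is_even(14)
= is_odd(13)
= is_even(12)
= is_odd(11)
= is_even(10)
= is_odd(9)
= is_even(8)
= is_odd(7)
= is_even(6)
= is_odd(5)
= is_even(4)
= is_odd(3)
= is_even(2)
= is_odd(1)
= is_even(0)
n == 0: return True
= True


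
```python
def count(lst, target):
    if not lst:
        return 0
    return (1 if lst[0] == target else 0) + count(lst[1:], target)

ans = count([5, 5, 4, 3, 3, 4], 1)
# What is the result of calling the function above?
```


count([5, 5, 4, 3, 3, 4], 1)
lst[0]=5 != 1: 0 + count([5, 4, 3, 3, 4], 1)
lst[0]=5 != 1: 0 + count([4, 3, 3, 4], 1)
lst[0]=4 != 1: 0 + count([3, 3, 4], 1)
lst[0]=3 != 1: 0 + count([3, 4], 1)
lst[0]=3 != 1: 0 + count([4], 1)
lst[0]=4 != 1: 0 + count([], 1)
= 0


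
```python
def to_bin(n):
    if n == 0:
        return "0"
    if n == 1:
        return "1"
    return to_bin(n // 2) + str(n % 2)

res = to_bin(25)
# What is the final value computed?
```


to_bin(25)
= to_bin(12) + "1"
= to_bin(6) + "0" + "1"
= to_bin(3) + "0" + "0" + "1"
= to_bin(1) + "1" + "0" + "0" + "1"
= "1" + "1" + "0" + "0" + "1"
= "11001"


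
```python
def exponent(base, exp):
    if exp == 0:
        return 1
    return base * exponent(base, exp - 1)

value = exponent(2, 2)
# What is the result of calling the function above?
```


exponent(2, 2)
= 2 * exponent(2, 1)
= 2 * 2 * exponent(2, 0)
= 2 * 2 * 1
= 4


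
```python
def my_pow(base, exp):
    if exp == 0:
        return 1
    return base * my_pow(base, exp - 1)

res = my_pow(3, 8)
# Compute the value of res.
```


my_pow(3, 8)
= 3 * my_pow(3, 7)
= 3 * 3 * my_pow(3, 6)
= 3 * 3 * 3 * my_pow(3, 5)
= 3 * 3 * 3 * 3 * my_pow(3, 4)
= 3 * 3 * 3 * 3 * 3 * my_pow(3, 3)
= 3 * 3 * 3 * 3 * 3 * 3 * my_pow(3, 2)
= 3 * 3 * 3 * 3 * 3 * 3 * 3 * my_pow(3, 1)
= 3 * 3 * 3 * 3 * 3 * 3 * 3 * 3 * my_pow(3, 0)
= 3 * 3 * 3 * 3 * 3 * 3 * 3 * 3 * 1
= 6561


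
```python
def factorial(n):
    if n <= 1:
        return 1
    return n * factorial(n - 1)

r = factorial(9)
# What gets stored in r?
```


factorial(9)
= 9 * factorial(8)
= 9 * 8 * factorial(7)
= 9 * 8 * 7 * factorial(6)
= 9 * 8 * 7 * 6 * factorial(5)
= 9 * 8 * 7 * 6 * 5 * factorial(4)
= 9 * 8 * 7 * 6 * 5 * 4 * factorial(3)
= 9 * 8 * 7 * 6 * 5 * 4 * 3 * factorial(2)
= 9 * 8 * 7 * 6 * 5 * 4 * 3 * 2 * factorial(1)
= 9 * 8 * 7 * 6 * 5 * 4 * 3 * 2 * 1
= 362880


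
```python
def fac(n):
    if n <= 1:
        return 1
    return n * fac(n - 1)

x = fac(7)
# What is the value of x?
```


fac(7)
= 7 * fac(6)
= 7 * 6 * fac(5)
= 7 * 6 * 5 * fac(4)
= 7 * 6 * 5 * 4 * fac(3)
= 7 * 6 * 5 * 4 * 3 * fac(2)
= 7 * 6 * 5 * 4 * 3 * 2 * fac(1)
= 7 * 6 * 5 * 4 * 3 * 2 * 1
= 5040


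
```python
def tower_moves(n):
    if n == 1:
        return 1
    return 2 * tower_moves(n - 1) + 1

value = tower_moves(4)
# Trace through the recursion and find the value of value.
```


tower_moves(4)
= 2 * tower_moves(3) + 1
= 2 * (2 * tower_moves(2) + 1) + 1
= 2 * (2 * (2 * tower_moves(1) + 1) + 1) + 1
Now compute bottom-up:
tower_moves(1) = 1
tower_moves(2) = 2 * 1 + 1 = 3
tower_moves(3) = 2 * 3 + 1 = 7
tower_moves(4) = 2 * 7 + 1 = 15
= 15


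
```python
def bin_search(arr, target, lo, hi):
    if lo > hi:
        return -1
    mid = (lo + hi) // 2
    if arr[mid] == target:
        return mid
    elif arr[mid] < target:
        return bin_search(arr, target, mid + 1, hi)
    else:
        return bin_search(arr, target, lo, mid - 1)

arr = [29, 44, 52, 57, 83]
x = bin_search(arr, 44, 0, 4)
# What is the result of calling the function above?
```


bin_search(arr, 44, 0, 4)
lo=0, hi=4, mid=2, arr[mid]=52
52 > 44, search left half
lo=0, hi=1, mid=0, arr[mid]=29
29 < 44, search right half
lo=1, hi=1, mid=1, arr[mid]=44
arr[1] == 44, found at index 1
= 1


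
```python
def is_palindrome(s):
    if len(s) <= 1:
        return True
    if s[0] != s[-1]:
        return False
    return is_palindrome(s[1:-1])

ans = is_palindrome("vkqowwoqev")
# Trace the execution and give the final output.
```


is_palindrome("vkqowwoqev")
"vkqowwoqev": s[0]='v' == s[-1]='v' -> is_palindrome("kqowwoqe")
"kqowwoqe": s[0]='k' != s[-1]='e' -> False
= False


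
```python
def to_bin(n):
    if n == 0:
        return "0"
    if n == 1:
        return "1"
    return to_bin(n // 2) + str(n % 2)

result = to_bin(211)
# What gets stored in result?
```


to_bin(211)
= to_bin(105) + "1"
= to_bin(52) + "1" + "1"
= to_bin(26) + "0" + "1" + "1"
= to_bin(13) + "0" + "0" + "1" + "1"
= to_bin(6) + "1" + "0" + "0" + "1" + "1"
= to_bin(3) + "0" + "1" + "0" + "0" + "1" + "1"
= to_bin(1) + "1" + "0" + "1" + "0" + "0" + "1" + "1"
= "1" + "1" + "0" + "1" + "0" + "0" + "1" + "1"
= "11010011"


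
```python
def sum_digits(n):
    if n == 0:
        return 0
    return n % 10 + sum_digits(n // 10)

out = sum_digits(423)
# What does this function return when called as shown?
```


sum_digits(423)
= 3 + sum_digits(42)
= 3 + 2 + sum_digits(4)
= 3 + 2 + 4 + sum_digits(0)
= 3 + 2 + 4 + 0
= 9


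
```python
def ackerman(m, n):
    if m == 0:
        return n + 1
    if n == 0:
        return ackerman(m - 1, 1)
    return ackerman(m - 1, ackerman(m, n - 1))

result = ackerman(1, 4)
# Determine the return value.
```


ackerman(1, 4)
= ackerman(0, ackerman(1, 3))
First compute ackerman(1, 3) = 5
= ackerman(0, 5)
= 6


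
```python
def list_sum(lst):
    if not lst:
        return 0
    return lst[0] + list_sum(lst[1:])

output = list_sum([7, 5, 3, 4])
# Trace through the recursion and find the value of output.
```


list_sum([7, 5, 3, 4])
= 7 + list_sum([5, 3, 4])
= 7 + 5 + list_sum([3, 4])
= 7 + 5 + 3 + list_sum([4])
= 7 + 5 + 3 + 4 + list_sum([])
= 7 + 5 + 3 + 4 + 0
= 19


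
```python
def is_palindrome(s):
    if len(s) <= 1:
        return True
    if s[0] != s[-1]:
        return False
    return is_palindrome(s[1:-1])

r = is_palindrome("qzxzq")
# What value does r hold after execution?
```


is_palindrome("qzxzq")
"qzxzq": s[0]='q' == s[-1]='q' -> is_palindrome("zxz")
"zxz": s[0]='z' == s[-1]='z' -> is_palindrome("x")
"x": len <= 1 -> True
= True


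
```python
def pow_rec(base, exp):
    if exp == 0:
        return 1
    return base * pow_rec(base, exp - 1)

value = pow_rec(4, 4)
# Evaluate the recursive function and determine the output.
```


pow_rec(4, 4)
= 4 * pow_rec(4, 3)
= 4 * 4 * pow_rec(4, 2)
= 4 * 4 * 4 * pow_rec(4, 1)
= 4 * 4 * 4 * 4 * pow_rec(4, 0)
= 4 * 4 * 4 * 4 * 1
= 256


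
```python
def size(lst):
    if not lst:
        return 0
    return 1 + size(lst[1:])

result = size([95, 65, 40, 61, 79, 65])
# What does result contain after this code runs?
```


size([95, 65, 40, 61, 79, 65])
= 1 + size([65, 40, 61, 79, 65])
= 1 + 1 + size([40, 61, 79, 65])
= 1 + 1 + 1 + size([61, 79, 65])
= 1 + 1 + 1 + 1 + size([79, 65])
= 1 + 1 + 1 + 1 + 1 + size([65])
= 1 + 1 + 1 + 1 + 1 + 1 + size([])
= 1 + 1 + 1 + 1 + 1 + 1 + 0
= 6


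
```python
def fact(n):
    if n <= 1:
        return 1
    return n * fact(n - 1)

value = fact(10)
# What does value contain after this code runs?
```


fact(10)
= 10 * fact(9)
= 10 * 9 * fact(8)
= 10 * 9 * 8 * fact(7)
= 10 * 9 * 8 * 7 * fact(6)
= 10 * 9 * 8 * 7 * 6 * fact(5)
= 10 * 9 * 8 * 7 * 6 * 5 * fact(4)
= 10 * 9 * 8 * 7 * 6 * 5 * 4 * fact(3)
= 10 * 9 * 8 * 7 * 6 * 5 * 4 * 3 * fact(2)
= 10 * 9 * 8 * 7 * 6 * 5 * 4 * 3 * 2 * fact(1)
= 10 * 9 * 8 * 7 * 6 * 5 * 4 * 3 * 2 * 1
= 3628800


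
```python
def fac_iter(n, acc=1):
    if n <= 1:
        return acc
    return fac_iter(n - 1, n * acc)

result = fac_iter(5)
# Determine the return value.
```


fac_iter(5, 1)
= fac_iter(4, 5 * 1) = fac_iter(4, 5)
= fac_iter(3, 4 * 5) = fac_iter(3, 20)
= fac_iter(2, 3 * 20) = fac_iter(2, 60)
= fac_iter(1, 2 * 60) = fac_iter(1, 120)
n <= 1, return acc = 120


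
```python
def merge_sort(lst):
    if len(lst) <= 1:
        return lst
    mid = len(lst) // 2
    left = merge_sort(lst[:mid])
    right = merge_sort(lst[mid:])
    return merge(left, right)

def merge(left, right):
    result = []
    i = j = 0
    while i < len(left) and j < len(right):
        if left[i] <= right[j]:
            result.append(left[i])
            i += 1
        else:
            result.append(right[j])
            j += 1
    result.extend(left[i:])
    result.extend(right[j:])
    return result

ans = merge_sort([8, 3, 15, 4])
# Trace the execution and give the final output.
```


merge_sort([8, 3, 15, 4])
Split into [8, 3] and [15, 4]
Left sorted: [3, 8]
Right sorted: [4, 15]
Merge [3, 8] and [4, 15]
= [3, 4, 8, 15]


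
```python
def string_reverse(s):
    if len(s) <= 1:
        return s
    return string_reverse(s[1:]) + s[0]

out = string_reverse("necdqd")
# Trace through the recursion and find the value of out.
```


string_reverse("necdqd")
= string_reverse("ecdqd") + "n"
= string_reverse("cdqd") + "e" + "n"
= string_reverse("dqd") + "c" + "e" + "n"
= string_reverse("qd") + "d" + "c" + "e" + "n"
= string_reverse("d") + "q" + "d" + "c" + "e" + "n"
= "d" + "q" + "d" + "c" + "e" + "n"
= "dqdcen"


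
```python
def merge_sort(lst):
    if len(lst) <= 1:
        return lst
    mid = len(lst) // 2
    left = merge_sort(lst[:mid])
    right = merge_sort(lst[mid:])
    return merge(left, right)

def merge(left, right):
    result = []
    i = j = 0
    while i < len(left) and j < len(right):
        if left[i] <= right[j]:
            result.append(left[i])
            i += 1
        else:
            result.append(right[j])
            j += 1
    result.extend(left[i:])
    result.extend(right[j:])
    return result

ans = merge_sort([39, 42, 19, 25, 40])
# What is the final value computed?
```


merge_sort([39, 42, 19, 25, 40])
Split into [39, 42] and [19, 25, 40]
Left sorted: [39, 42]
Right sorted: [19, 25, 40]
Merge [39, 42] and [19, 25, 40]
= [19, 25, 39, 40, 42]


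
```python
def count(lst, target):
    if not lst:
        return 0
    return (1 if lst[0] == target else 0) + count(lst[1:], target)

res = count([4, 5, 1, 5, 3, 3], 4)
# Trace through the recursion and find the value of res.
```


count([4, 5, 1, 5, 3, 3], 4)
lst[0]=4 == 4: 1 + count([5, 1, 5, 3, 3], 4)
lst[0]=5 != 4: 0 + count([1, 5, 3, 3], 4)
lst[0]=1 != 4: 0 + count([5, 3, 3], 4)
lst[0]=5 != 4: 0 + count([3, 3], 4)
lst[0]=3 != 4: 0 + count([3], 4)
lst[0]=3 != 4: 0 + count([], 4)
= 1
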